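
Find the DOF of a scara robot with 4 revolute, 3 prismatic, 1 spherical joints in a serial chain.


Given: serial robot with 4 revolute, 3 prismatic, 1 spherical joints
DOF contribution per joint type: revolute=1, prismatic=1, spherical=3, fixed=0
DOF = 4*1 + 3*1 + 1*3
DOF = 10

10


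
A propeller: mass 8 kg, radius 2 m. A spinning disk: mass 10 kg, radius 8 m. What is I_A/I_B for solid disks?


Given: M1=8 kg, R1=2 m, M2=10 kg, R2=8 m
For a disk: I = (1/2)*M*R^2, so I_A/I_B = (M1*R1^2)/(M2*R2^2)
M1*R1^2 = 8*4 = 32
M2*R2^2 = 10*64 = 640
I_A/I_B = 32/640 = 1/20

1/20


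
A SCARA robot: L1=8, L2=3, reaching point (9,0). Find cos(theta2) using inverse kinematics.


Given: L1 = 8, L2 = 3, target (x, y) = (9, 0)
Using cos(theta2) = (x^2 + y^2 - L1^2 - L2^2) / (2*L1*L2)
x^2 + y^2 = 9^2 + 0 = 81
L1^2 + L2^2 = 64 + 9 = 73
Numerator = 81 - 73 = 8
Denominator = 2*8*3 = 48
cos(theta2) = 8/48 = 1/6

1/6


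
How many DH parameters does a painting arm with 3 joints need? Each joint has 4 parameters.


Given: 3 joints, 4 DH parameters per joint (d, theta, a, alpha)
Total DH parameters = number_of_joints * 4
Total = 3 * 4
Total = 12

12


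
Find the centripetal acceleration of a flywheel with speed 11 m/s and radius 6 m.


Given: v = 11 m/s, r = 6 m
Using a_c = v^2 / r
a_c = 11^2 / 6
a_c = 121 / 6
a_c = 121/6 m/s^2

121/6 m/s^2


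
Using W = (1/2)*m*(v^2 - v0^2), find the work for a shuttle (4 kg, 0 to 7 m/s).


Given: m = 4 kg, v0 = 0 m/s, v = 7 m/s
Using W = (1/2)*m*(v^2 - v0^2)
v^2 = 7^2 = 49
v0^2 = 0^2 = 0
v^2 - v0^2 = 49 - 0 = 49
W = (1/2)*4*49 = 98 J

98 J


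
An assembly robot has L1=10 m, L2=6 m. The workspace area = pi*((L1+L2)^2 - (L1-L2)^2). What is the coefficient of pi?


Given: L1 = 10, L2 = 6
(L1+L2)^2 = (16)^2 = 256
(L1-L2)^2 = (4)^2 = 16
Difference = 256 - 16 = 240
This equals 4*L1*L2 = 4*10*6 = 240
Workspace area = 240*pi

240


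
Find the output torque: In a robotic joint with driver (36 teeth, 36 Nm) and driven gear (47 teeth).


Given: N1 = 36, N2 = 47, T1 = 36 Nm
Using T2/T1 = N2/N1
T2 = T1 * N2 / N1
T2 = 36 * 47 / 36
T2 = 1692 / 36
T2 = 47 Nm

47 Nm


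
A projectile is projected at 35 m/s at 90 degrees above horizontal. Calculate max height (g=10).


Given: v0 = 35 m/s, theta = 90 deg, g = 10 m/s^2
sin^2(90) = 1
Using H = v0^2 * sin^2(theta) / (2*g)
H = 35^2 * 1 / (2*10)
H = 1225 * 1 / 20
H = 1225 / 20
H = 245/4 m

245/4 m


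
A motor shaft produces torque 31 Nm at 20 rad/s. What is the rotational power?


Given: tau = 31 Nm, omega = 20 rad/s
Using P = tau * omega
P = 31 * 20
P = 620 W

620 W


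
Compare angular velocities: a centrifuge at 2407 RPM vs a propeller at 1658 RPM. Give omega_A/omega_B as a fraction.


Given: RPM_A = 2407, RPM_B = 1658
omega = 2*pi*RPM/60, so omega_A/omega_B = RPM_A / RPM_B
omega_A/omega_B = 2407 / 1658
omega_A/omega_B = 2407/1658

2407/1658


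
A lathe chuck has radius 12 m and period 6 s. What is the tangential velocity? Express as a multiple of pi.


Given: radius r = 12 m, period T = 6 s
Using v = 2*pi*r / T
v = 2*pi*12 / 6
v = 24*pi / 6
v = 4*pi m/s

4*pi m/s


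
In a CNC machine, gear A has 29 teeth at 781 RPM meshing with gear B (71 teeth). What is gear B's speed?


Given: N1 = 29 teeth, w1 = 781 RPM, N2 = 71 teeth
Using N1*w1 = N2*w2
w2 = N1*w1 / N2
w2 = 29*781 / 71
w2 = 22649 / 71
w2 = 319 RPM

319 RPM


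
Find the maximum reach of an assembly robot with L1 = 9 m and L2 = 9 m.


Given: L1 = 9 m, L2 = 9 m
For a 2-link planar arm, max reach = L1 + L2 (fully extended)
Max reach = 9 + 9
Max reach = 18 m

18 m


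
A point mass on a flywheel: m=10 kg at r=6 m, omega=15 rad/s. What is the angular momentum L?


Given: m = 10 kg, r = 6 m, omega = 15 rad/s
For a point mass: I = m*r^2
I = 10*6^2 = 10*36 = 360
L = I*omega = 360*15
L = 5400 kg*m^2/s

5400 kg*m^2/s


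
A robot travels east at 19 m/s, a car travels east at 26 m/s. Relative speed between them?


Given: v_A = 19 m/s east, v_B = 26 m/s east
Both move in the same direction; relative speed = |v_A - v_B|
|19 - 26| = |-7|
= 7 m/s

7 m/s


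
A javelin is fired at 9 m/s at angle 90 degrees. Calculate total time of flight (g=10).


Given: v0 = 9 m/s, theta = 90 deg, g = 10 m/s^2
sin(90) = 1
Using T = 2*v0*sin(theta) / g
T = 2*9*1 / 10
T = 18 / 10
T = 9/5 s

9/5 s


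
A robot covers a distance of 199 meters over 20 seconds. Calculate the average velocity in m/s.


Given: distance d = 199 m, time t = 20 s
Using v = d / t
v = 199 / 20
v = 199/20 m/s

199/20 m/s


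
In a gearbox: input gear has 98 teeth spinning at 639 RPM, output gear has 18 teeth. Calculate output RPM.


Given: N1 = 98 teeth, w1 = 639 RPM, N2 = 18 teeth
Using N1*w1 = N2*w2
w2 = N1*w1 / N2
w2 = 98*639 / 18
w2 = 62622 / 18
w2 = 3479 RPM

3479 RPM


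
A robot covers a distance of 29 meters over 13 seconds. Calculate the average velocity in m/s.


Given: distance d = 29 m, time t = 13 s
Using v = d / t
v = 29 / 13
v = 29/13 m/s

29/13 m/s


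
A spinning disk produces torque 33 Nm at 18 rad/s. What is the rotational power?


Given: tau = 33 Nm, omega = 18 rad/s
Using P = tau * omega
P = 33 * 18
P = 594 W

594 W


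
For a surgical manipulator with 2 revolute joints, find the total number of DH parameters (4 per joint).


Given: 2 joints, 4 DH parameters per joint (d, theta, a, alpha)
Total DH parameters = number_of_joints * 4
Total = 2 * 4
Total = 8

8


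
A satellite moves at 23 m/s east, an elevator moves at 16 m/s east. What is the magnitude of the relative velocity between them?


Given: v_A = 23 m/s east, v_B = 16 m/s east
Both move in the same direction; relative speed = |v_A - v_B|
|23 - 16| = |7|
= 7 m/s

7 m/s


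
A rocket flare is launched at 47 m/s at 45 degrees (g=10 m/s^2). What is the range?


Given: v0 = 47 m/s, theta = 45 deg, g = 10 m/s^2
sin(2*45) = sin(90) = 1
Using R = v0^2 * sin(2*theta) / g
R = 47^2 * 1 / 10
R = 2209 / 10
R = 2209/10 m

2209/10 m


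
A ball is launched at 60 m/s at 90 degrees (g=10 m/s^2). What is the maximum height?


Given: v0 = 60 m/s, theta = 90 deg, g = 10 m/s^2
sin^2(90) = 1
Using H = v0^2 * sin^2(theta) / (2*g)
H = 60^2 * 1 / (2*10)
H = 3600 * 1 / 20
H = 3600 / 20
H = 180 m

180 m


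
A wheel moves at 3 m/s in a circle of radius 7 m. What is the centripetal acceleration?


Given: v = 3 m/s, r = 7 m
Using a_c = v^2 / r
a_c = 3^2 / 7
a_c = 9 / 7
a_c = 9/7 m/s^2

9/7 m/s^2


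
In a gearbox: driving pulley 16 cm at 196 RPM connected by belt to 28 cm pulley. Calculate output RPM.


Given: D1 = 16 cm, w1 = 196 RPM, D2 = 28 cm
Using D1*w1 = D2*w2
w2 = D1*w1 / D2
w2 = 16*196 / 28
w2 = 3136 / 28
w2 = 112 RPM

112 RPM


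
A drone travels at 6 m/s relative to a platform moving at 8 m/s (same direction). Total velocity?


Given: object velocity = 6 m/s, platform velocity = 8 m/s (same direction)
Using classical velocity addition: v_total = v_object + v_platform
v_total = 6 + 8
v_total = 14 m/s

14 m/s


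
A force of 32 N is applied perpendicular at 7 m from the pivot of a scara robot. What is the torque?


Given: F = 32 N, r = 7 m, angle = 90 deg (perpendicular)
Using tau = F * r * sin(90)
sin(90) = 1
tau = 32 * 7 * 1
tau = 224 Nm

224 Nm


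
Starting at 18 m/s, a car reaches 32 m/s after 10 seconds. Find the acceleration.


Given: initial velocity v0 = 18 m/s, final velocity v = 32 m/s, time t = 10 s
Using a = (v - v0) / t
a = (32 - 18) / 10
a = 14 / 10
a = 7/5 m/s^2

7/5 m/s^2


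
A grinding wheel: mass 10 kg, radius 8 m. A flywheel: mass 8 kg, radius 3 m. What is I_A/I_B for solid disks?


Given: M1=10 kg, R1=8 m, M2=8 kg, R2=3 m
For a disk: I = (1/2)*M*R^2, so I_A/I_B = (M1*R1^2)/(M2*R2^2)
M1*R1^2 = 10*64 = 640
M2*R2^2 = 8*9 = 72
I_A/I_B = 640/72 = 80/9

80/9


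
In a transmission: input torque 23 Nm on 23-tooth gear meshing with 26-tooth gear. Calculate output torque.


Given: N1 = 23, N2 = 26, T1 = 23 Nm
Using T2/T1 = N2/N1
T2 = T1 * N2 / N1
T2 = 23 * 26 / 23
T2 = 598 / 23
T2 = 26 Nm

26 Nm


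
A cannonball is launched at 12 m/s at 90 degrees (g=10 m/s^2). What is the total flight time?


Given: v0 = 12 m/s, theta = 90 deg, g = 10 m/s^2
sin(90) = 1
Using T = 2*v0*sin(theta) / g
T = 2*12*1 / 10
T = 24 / 10
T = 12/5 s

12/5 s


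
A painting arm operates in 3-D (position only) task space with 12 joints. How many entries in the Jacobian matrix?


Given: task space dimension = 3, joints = 12
Jacobian is a 3 x 12 matrix
Total entries = rows * columns
Total = 3 * 12
Total = 36

36


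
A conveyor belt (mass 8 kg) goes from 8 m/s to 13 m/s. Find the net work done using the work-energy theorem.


Given: m = 8 kg, v0 = 8 m/s, v = 13 m/s
Using W = (1/2)*m*(v^2 - v0^2)
v^2 = 13^2 = 169
v0^2 = 8^2 = 64
v^2 - v0^2 = 169 - 64 = 105
W = (1/2)*8*105 = 420 J

420 J


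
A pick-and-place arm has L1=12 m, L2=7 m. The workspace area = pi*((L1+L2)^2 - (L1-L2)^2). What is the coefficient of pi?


Given: L1 = 12, L2 = 7
(L1+L2)^2 = (19)^2 = 361
(L1-L2)^2 = (5)^2 = 25
Difference = 361 - 25 = 336
This equals 4*L1*L2 = 4*12*7 = 336
Workspace area = 336*pi

336


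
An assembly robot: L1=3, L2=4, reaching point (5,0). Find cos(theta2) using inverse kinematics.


Given: L1 = 3, L2 = 4, target (x, y) = (5, 0)
Using cos(theta2) = (x^2 + y^2 - L1^2 - L2^2) / (2*L1*L2)
x^2 + y^2 = 5^2 + 0 = 25
L1^2 + L2^2 = 9 + 16 = 25
Numerator = 25 - 25 = 0
Denominator = 2*3*4 = 24
cos(theta2) = 0/24 = 0

0


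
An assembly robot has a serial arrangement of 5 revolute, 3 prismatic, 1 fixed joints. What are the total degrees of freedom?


Given: serial robot with 5 revolute, 3 prismatic, 1 fixed joints
DOF contribution per joint type: revolute=1, prismatic=1, spherical=3, fixed=0
DOF = 5*1 + 3*1 + 1*0
DOF = 8

8


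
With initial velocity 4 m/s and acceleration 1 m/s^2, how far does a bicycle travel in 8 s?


Given: v0 = 4 m/s, a = 1 m/s^2, t = 8 s
Using s = v0*t + (1/2)*a*t^2
s = 4*8 + (1/2)*1*8^2
s = 32 + (1/2)*64
s = 32 + 32
s = 64

64 m


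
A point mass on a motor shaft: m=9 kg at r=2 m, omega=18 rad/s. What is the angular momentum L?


Given: m = 9 kg, r = 2 m, omega = 18 rad/s
For a point mass: I = m*r^2
I = 9*2^2 = 9*4 = 36
L = I*omega = 36*18
L = 648 kg*m^2/s

648 kg*m^2/s


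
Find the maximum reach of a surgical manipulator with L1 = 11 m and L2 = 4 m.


Given: L1 = 11 m, L2 = 4 m
For a 2-link planar arm, max reach = L1 + L2 (fully extended)
Max reach = 11 + 4
Max reach = 15 m

15 m


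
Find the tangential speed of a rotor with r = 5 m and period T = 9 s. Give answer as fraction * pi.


Given: radius r = 5 m, period T = 9 s
Using v = 2*pi*r / T
v = 2*pi*5 / 9
v = 10*pi / 9
v = 10/9*pi m/s

10/9*pi m/s


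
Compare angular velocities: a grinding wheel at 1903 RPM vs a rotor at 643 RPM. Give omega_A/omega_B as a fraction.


Given: RPM_A = 1903, RPM_B = 643
omega = 2*pi*RPM/60, so omega_A/omega_B = RPM_A / RPM_B
omega_A/omega_B = 1903 / 643
omega_A/omega_B = 1903/643

1903/643


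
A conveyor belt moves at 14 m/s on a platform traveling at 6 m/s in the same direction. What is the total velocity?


Given: object velocity = 14 m/s, platform velocity = 6 m/s (same direction)
Using classical velocity addition: v_total = v_object + v_platform
v_total = 14 + 6
v_total = 20 m/s

20 m/s


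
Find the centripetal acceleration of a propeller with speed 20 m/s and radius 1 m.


Given: v = 20 m/s, r = 1 m
Using a_c = v^2 / r
a_c = 20^2 / 1
a_c = 400 / 1
a_c = 400 m/s^2

400 m/s^2


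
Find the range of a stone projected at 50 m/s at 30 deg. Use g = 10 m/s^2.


Given: v0 = 50 m/s, theta = 30 deg, g = 10 m/s^2
sin(2*30) = sin(60) = sqrt(3)/2
Using R = v0^2 * sin(2*theta) / g
R = 50^2 * (sqrt(3)/2) / 10
R = 2500 * sqrt(3) / 20
R = 125*sqrt(3) m

125*sqrt(3) m


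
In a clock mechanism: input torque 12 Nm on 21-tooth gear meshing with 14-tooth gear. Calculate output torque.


Given: N1 = 21, N2 = 14, T1 = 12 Nm
Using T2/T1 = N2/N1
T2 = T1 * N2 / N1
T2 = 12 * 14 / 21
T2 = 168 / 21
T2 = 8 Nm

8 Nm


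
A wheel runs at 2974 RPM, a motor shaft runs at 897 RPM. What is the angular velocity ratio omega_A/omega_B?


Given: RPM_A = 2974, RPM_B = 897
omega = 2*pi*RPM/60, so omega_A/omega_B = RPM_A / RPM_B
omega_A/omega_B = 2974 / 897
omega_A/omega_B = 2974/897

2974/897


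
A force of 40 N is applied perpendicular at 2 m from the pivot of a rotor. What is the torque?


Given: F = 40 N, r = 2 m, angle = 90 deg (perpendicular)
Using tau = F * r * sin(90)
sin(90) = 1
tau = 40 * 2 * 1
tau = 80 Nm

80 Nm


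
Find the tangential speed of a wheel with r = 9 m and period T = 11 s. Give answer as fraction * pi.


Given: radius r = 9 m, period T = 11 s
Using v = 2*pi*r / T
v = 2*pi*9 / 11
v = 18*pi / 11
v = 18/11*pi m/s

18/11*pi m/s


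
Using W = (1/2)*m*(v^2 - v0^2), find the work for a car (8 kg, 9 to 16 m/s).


Given: m = 8 kg, v0 = 9 m/s, v = 16 m/s
Using W = (1/2)*m*(v^2 - v0^2)
v^2 = 16^2 = 256
v0^2 = 9^2 = 81
v^2 - v0^2 = 256 - 81 = 175
W = (1/2)*8*175 = 700 J

700 J


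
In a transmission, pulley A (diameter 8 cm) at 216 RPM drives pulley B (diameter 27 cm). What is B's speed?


Given: D1 = 8 cm, w1 = 216 RPM, D2 = 27 cm
Using D1*w1 = D2*w2
w2 = D1*w1 / D2
w2 = 8*216 / 27
w2 = 1728 / 27
w2 = 64 RPM

64 RPM


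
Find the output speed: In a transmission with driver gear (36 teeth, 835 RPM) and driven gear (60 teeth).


Given: N1 = 36 teeth, w1 = 835 RPM, N2 = 60 teeth
Using N1*w1 = N2*w2
w2 = N1*w1 / N2
w2 = 36*835 / 60
w2 = 30060 / 60
w2 = 501 RPM

501 RPM


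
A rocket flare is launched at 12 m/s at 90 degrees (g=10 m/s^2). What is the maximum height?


Given: v0 = 12 m/s, theta = 90 deg, g = 10 m/s^2
sin^2(90) = 1
Using H = v0^2 * sin^2(theta) / (2*g)
H = 12^2 * 1 / (2*10)
H = 144 * 1 / 20
H = 144 / 20
H = 36/5 m

36/5 m


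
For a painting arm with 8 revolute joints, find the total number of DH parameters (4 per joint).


Given: 8 joints, 4 DH parameters per joint (d, theta, a, alpha)
Total DH parameters = number_of_joints * 4
Total = 8 * 4
Total = 32

32


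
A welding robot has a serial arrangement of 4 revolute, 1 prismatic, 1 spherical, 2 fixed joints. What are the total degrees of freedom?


Given: serial robot with 4 revolute, 1 prismatic, 1 spherical, 2 fixed joints
DOF contribution per joint type: revolute=1, prismatic=1, spherical=3, fixed=0
DOF = 4*1 + 1*1 + 1*3 + 2*0
DOF = 8

8


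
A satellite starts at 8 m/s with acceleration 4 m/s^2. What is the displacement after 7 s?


Given: v0 = 8 m/s, a = 4 m/s^2, t = 7 s
Using s = v0*t + (1/2)*a*t^2
s = 8*7 + (1/2)*4*7^2
s = 56 + (1/2)*196
s = 56 + 98
s = 154

154 m


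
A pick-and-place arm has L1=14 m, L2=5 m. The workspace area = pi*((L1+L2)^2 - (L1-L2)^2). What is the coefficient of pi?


Given: L1 = 14, L2 = 5
(L1+L2)^2 = (19)^2 = 361
(L1-L2)^2 = (9)^2 = 81
Difference = 361 - 81 = 280
This equals 4*L1*L2 = 4*14*5 = 280
Workspace area = 280*pi

280


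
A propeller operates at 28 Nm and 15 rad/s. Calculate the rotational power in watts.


Given: tau = 28 Nm, omega = 15 rad/s
Using P = tau * omega
P = 28 * 15
P = 420 W

420 W


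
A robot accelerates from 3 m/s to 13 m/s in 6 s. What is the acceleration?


Given: initial velocity v0 = 3 m/s, final velocity v = 13 m/s, time t = 6 s
Using a = (v - v0) / t
a = (13 - 3) / 6
a = 10 / 6
a = 5/3 m/s^2

5/3 m/s^2


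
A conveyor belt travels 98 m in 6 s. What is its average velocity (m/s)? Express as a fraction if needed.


Given: distance d = 98 m, time t = 6 s
Using v = d / t
v = 98 / 6
v = 49/3 m/s

49/3 m/s


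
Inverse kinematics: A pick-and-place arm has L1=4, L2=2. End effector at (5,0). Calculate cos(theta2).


Given: L1 = 4, L2 = 2, target (x, y) = (5, 0)
Using cos(theta2) = (x^2 + y^2 - L1^2 - L2^2) / (2*L1*L2)
x^2 + y^2 = 5^2 + 0 = 25
L1^2 + L2^2 = 16 + 4 = 20
Numerator = 25 - 20 = 5
Denominator = 2*4*2 = 16
cos(theta2) = 5/16 = 5/16

5/16


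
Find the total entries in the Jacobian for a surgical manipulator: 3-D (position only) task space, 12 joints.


Given: task space dimension = 3, joints = 12
Jacobian is a 3 x 12 matrix
Total entries = rows * columns
Total = 3 * 12
Total = 36

36


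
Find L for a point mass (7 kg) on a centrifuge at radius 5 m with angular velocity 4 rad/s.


Given: m = 7 kg, r = 5 m, omega = 4 rad/s
For a point mass: I = m*r^2
I = 7*5^2 = 7*25 = 175
L = I*omega = 175*4
L = 700 kg*m^2/s

700 kg*m^2/s


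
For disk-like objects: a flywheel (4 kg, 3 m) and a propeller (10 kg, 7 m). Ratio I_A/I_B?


Given: M1=4 kg, R1=3 m, M2=10 kg, R2=7 m
For a disk: I = (1/2)*M*R^2, so I_A/I_B = (M1*R1^2)/(M2*R2^2)
M1*R1^2 = 4*9 = 36
M2*R2^2 = 10*49 = 490
I_A/I_B = 36/490 = 18/245

18/245


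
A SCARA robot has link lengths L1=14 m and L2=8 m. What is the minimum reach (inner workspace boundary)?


Given: L1 = 14 m, L2 = 8 m
For a 2-link planar arm, min reach = |L1 - L2| (second link folded back)
Min reach = |14 - 8|
Min reach = 6 m

6 m


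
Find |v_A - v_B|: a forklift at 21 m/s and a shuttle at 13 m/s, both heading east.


Given: v_A = 21 m/s east, v_B = 13 m/s east
Both move in the same direction; relative speed = |v_A - v_B|
|21 - 13| = |8|
= 8 m/s

8 m/s


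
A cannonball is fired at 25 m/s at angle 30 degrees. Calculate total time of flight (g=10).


Given: v0 = 25 m/s, theta = 30 deg, g = 10 m/s^2
sin(30) = 1/2
Using T = 2*v0*sin(theta) / g
T = 2*25*1/2 / 10
T = 25 / 10
T = 5/2 s

5/2 s


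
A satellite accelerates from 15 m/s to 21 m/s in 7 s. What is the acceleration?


Given: initial velocity v0 = 15 m/s, final velocity v = 21 m/s, time t = 7 s
Using a = (v - v0) / t
a = (21 - 15) / 7
a = 6 / 7
a = 6/7 m/s^2

6/7 m/s^2


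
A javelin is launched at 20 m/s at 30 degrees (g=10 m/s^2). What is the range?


Given: v0 = 20 m/s, theta = 30 deg, g = 10 m/s^2
sin(2*30) = sin(60) = sqrt(3)/2
Using R = v0^2 * sin(2*theta) / g
R = 20^2 * (sqrt(3)/2) / 10
R = 400 * sqrt(3) / 20
R = 20*sqrt(3) m

20*sqrt(3) m


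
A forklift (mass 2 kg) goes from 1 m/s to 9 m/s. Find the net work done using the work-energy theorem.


Given: m = 2 kg, v0 = 1 m/s, v = 9 m/s
Using W = (1/2)*m*(v^2 - v0^2)
v^2 = 9^2 = 81
v0^2 = 1^2 = 1
v^2 - v0^2 = 81 - 1 = 80
W = (1/2)*2*80 = 80 J

80 J


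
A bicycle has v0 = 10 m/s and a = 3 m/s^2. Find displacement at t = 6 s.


Given: v0 = 10 m/s, a = 3 m/s^2, t = 6 s
Using s = v0*t + (1/2)*a*t^2
s = 10*6 + (1/2)*3*6^2
s = 60 + (1/2)*108
s = 60 + 54
s = 114

114 m


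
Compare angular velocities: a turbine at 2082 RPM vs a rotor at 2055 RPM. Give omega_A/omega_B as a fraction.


Given: RPM_A = 2082, RPM_B = 2055
omega = 2*pi*RPM/60, so omega_A/omega_B = RPM_A / RPM_B
omega_A/omega_B = 2082 / 2055
omega_A/omega_B = 694/685

694/685


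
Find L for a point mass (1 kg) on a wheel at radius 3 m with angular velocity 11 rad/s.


Given: m = 1 kg, r = 3 m, omega = 11 rad/s
For a point mass: I = m*r^2
I = 1*3^2 = 1*9 = 9
L = I*omega = 9*11
L = 99 kg*m^2/s

99 kg*m^2/s


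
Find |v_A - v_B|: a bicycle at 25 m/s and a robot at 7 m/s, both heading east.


Given: v_A = 25 m/s east, v_B = 7 m/s east
Both move in the same direction; relative speed = |v_A - v_B|
|25 - 7| = |18|
= 18 m/s

18 m/s


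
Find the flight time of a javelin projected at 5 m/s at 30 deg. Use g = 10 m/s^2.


Given: v0 = 5 m/s, theta = 30 deg, g = 10 m/s^2
sin(30) = 1/2
Using T = 2*v0*sin(theta) / g
T = 2*5*1/2 / 10
T = 5 / 10
T = 1/2 s

1/2 s


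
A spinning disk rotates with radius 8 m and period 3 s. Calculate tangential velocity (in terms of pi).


Given: radius r = 8 m, period T = 3 s
Using v = 2*pi*r / T
v = 2*pi*8 / 3
v = 16*pi / 3
v = 16/3*pi m/s

16/3*pi m/s


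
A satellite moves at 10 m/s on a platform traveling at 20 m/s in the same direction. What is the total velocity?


Given: object velocity = 10 m/s, platform velocity = 20 m/s (same direction)
Using classical velocity addition: v_total = v_object + v_platform
v_total = 10 + 20
v_total = 30 m/s

30 m/s


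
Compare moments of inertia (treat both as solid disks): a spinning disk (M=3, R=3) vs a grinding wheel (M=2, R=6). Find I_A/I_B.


Given: M1=3 kg, R1=3 m, M2=2 kg, R2=6 m
For a disk: I = (1/2)*M*R^2, so I_A/I_B = (M1*R1^2)/(M2*R2^2)
M1*R1^2 = 3*9 = 27
M2*R2^2 = 2*36 = 72
I_A/I_B = 27/72 = 3/8

3/8


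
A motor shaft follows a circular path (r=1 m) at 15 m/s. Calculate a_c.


Given: v = 15 m/s, r = 1 m
Using a_c = v^2 / r
a_c = 15^2 / 1
a_c = 225 / 1
a_c = 225 m/s^2

225 m/s^2


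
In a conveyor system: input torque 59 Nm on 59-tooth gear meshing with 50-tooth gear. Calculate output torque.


Given: N1 = 59, N2 = 50, T1 = 59 Nm
Using T2/T1 = N2/N1
T2 = T1 * N2 / N1
T2 = 59 * 50 / 59
T2 = 2950 / 59
T2 = 50 Nm

50 Nm


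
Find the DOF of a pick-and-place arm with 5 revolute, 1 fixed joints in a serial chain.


Given: serial robot with 5 revolute, 1 fixed joints
DOF contribution per joint type: revolute=1, prismatic=1, spherical=3, fixed=0
DOF = 5*1 + 1*0
DOF = 5

5


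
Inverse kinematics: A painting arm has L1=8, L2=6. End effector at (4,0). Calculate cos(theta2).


Given: L1 = 8, L2 = 6, target (x, y) = (4, 0)
Using cos(theta2) = (x^2 + y^2 - L1^2 - L2^2) / (2*L1*L2)
x^2 + y^2 = 4^2 + 0 = 16
L1^2 + L2^2 = 64 + 36 = 100
Numerator = 16 - 100 = -84
Denominator = 2*8*6 = 96
cos(theta2) = -84/96 = -7/8

-7/8


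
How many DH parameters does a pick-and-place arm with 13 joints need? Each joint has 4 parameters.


Given: 13 joints, 4 DH parameters per joint (d, theta, a, alpha)
Total DH parameters = number_of_joints * 4
Total = 13 * 4
Total = 52

52


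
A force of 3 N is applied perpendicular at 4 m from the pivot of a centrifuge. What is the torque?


Given: F = 3 N, r = 4 m, angle = 90 deg (perpendicular)
Using tau = F * r * sin(90)
sin(90) = 1
tau = 3 * 4 * 1
tau = 12 Nm

12 Nm


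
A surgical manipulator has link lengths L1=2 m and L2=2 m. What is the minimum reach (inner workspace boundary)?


Given: L1 = 2 m, L2 = 2 m
For a 2-link planar arm, min reach = |L1 - L2| (second link folded back)
Min reach = |2 - 2|
Min reach = 0 m

0 m


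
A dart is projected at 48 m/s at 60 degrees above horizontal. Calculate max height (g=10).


Given: v0 = 48 m/s, theta = 60 deg, g = 10 m/s^2
sin^2(60) = 3/4
Using H = v0^2 * sin^2(theta) / (2*g)
H = 48^2 * 3/4 / (2*10)
H = 2304 * 3/4 / 20
H = 1728 / 20
H = 432/5 m

432/5 m


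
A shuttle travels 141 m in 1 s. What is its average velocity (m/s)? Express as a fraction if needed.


Given: distance d = 141 m, time t = 1 s
Using v = d / t
v = 141 / 1
v = 141 m/s

141 m/s


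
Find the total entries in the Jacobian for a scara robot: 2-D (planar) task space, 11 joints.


Given: task space dimension = 2, joints = 11
Jacobian is a 2 x 11 matrix
Total entries = rows * columns
Total = 2 * 11
Total = 22

22


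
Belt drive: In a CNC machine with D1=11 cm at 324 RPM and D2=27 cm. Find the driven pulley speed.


Given: D1 = 11 cm, w1 = 324 RPM, D2 = 27 cm
Using D1*w1 = D2*w2
w2 = D1*w1 / D2
w2 = 11*324 / 27
w2 = 3564 / 27
w2 = 132 RPM

132 RPM


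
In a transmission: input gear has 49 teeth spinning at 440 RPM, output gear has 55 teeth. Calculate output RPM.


Given: N1 = 49 teeth, w1 = 440 RPM, N2 = 55 teeth
Using N1*w1 = N2*w2
w2 = N1*w1 / N2
w2 = 49*440 / 55
w2 = 21560 / 55
w2 = 392 RPM

392 RPM


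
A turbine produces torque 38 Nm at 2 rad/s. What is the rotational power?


Given: tau = 38 Nm, omega = 2 rad/s
Using P = tau * omega
P = 38 * 2
P = 76 W

76 W


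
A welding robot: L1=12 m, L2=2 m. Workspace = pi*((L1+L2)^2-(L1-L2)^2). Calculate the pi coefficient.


Given: L1 = 12, L2 = 2
(L1+L2)^2 = (14)^2 = 196
(L1-L2)^2 = (10)^2 = 100
Difference = 196 - 100 = 96
This equals 4*L1*L2 = 4*12*2 = 96
Workspace area = 96*pi

96


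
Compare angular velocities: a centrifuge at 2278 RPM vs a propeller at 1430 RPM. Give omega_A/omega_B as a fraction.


Given: RPM_A = 2278, RPM_B = 1430
omega = 2*pi*RPM/60, so omega_A/omega_B = RPM_A / RPM_B
omega_A/omega_B = 2278 / 1430
omega_A/omega_B = 1139/715

1139/715


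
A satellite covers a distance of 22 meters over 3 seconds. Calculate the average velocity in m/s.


Given: distance d = 22 m, time t = 3 s
Using v = d / t
v = 22 / 3
v = 22/3 m/s

22/3 m/s


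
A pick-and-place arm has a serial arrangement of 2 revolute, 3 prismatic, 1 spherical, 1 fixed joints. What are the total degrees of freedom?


Given: serial robot with 2 revolute, 3 prismatic, 1 spherical, 1 fixed joints
DOF contribution per joint type: revolute=1, prismatic=1, spherical=3, fixed=0
DOF = 2*1 + 3*1 + 1*3 + 1*0
DOF = 8

8


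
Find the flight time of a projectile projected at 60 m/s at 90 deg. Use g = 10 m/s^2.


Given: v0 = 60 m/s, theta = 90 deg, g = 10 m/s^2
sin(90) = 1
Using T = 2*v0*sin(theta) / g
T = 2*60*1 / 10
T = 120 / 10
T = 12 s

12 s


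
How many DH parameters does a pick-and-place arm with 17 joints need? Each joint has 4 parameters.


Given: 17 joints, 4 DH parameters per joint (d, theta, a, alpha)
Total DH parameters = number_of_joints * 4
Total = 17 * 4
Total = 68

68


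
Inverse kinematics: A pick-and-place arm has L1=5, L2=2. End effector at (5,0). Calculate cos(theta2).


Given: L1 = 5, L2 = 2, target (x, y) = (5, 0)
Using cos(theta2) = (x^2 + y^2 - L1^2 - L2^2) / (2*L1*L2)
x^2 + y^2 = 5^2 + 0 = 25
L1^2 + L2^2 = 25 + 4 = 29
Numerator = 25 - 29 = -4
Denominator = 2*5*2 = 20
cos(theta2) = -4/20 = -1/5

-1/5


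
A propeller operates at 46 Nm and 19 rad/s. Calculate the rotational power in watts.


Given: tau = 46 Nm, omega = 19 rad/s
Using P = tau * omega
P = 46 * 19
P = 874 W

874 W


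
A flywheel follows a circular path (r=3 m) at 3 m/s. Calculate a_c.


Given: v = 3 m/s, r = 3 m
Using a_c = v^2 / r
a_c = 3^2 / 3
a_c = 9 / 3
a_c = 3 m/s^2

3 m/s^2


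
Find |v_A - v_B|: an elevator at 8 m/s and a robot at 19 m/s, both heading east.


Given: v_A = 8 m/s east, v_B = 19 m/s east
Both move in the same direction; relative speed = |v_A - v_B|
|8 - 19| = |-11|
= 11 m/s

11 m/s


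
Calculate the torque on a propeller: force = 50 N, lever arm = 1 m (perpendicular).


Given: F = 50 N, r = 1 m, angle = 90 deg (perpendicular)
Using tau = F * r * sin(90)
sin(90) = 1
tau = 50 * 1 * 1
tau = 50 Nm

50 Nm


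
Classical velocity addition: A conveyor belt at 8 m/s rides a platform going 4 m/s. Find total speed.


Given: object velocity = 8 m/s, platform velocity = 4 m/s (same direction)
Using classical velocity addition: v_total = v_object + v_platform
v_total = 8 + 4
v_total = 12 m/s

12 m/s


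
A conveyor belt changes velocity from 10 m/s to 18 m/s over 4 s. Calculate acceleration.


Given: initial velocity v0 = 10 m/s, final velocity v = 18 m/s, time t = 4 s
Using a = (v - v0) / t
a = (18 - 10) / 4
a = 8 / 4
a = 2 m/s^2

2 m/s^2


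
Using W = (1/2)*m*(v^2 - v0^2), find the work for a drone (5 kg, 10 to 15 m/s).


Given: m = 5 kg, v0 = 10 m/s, v = 15 m/s
Using W = (1/2)*m*(v^2 - v0^2)
v^2 = 15^2 = 225
v0^2 = 10^2 = 100
v^2 - v0^2 = 225 - 100 = 125
W = (1/2)*5*125 = 625/2 J

625/2 J


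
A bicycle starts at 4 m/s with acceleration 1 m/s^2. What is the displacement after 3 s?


Given: v0 = 4 m/s, a = 1 m/s^2, t = 3 s
Using s = v0*t + (1/2)*a*t^2
s = 4*3 + (1/2)*1*3^2
s = 12 + (1/2)*9
s = 12 + 9/2
s = 33/2

33/2 m


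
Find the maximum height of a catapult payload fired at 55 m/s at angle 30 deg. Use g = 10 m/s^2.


Given: v0 = 55 m/s, theta = 30 deg, g = 10 m/s^2
sin^2(30) = 1/4
Using H = v0^2 * sin^2(theta) / (2*g)
H = 55^2 * 1/4 / (2*10)
H = 3025 * 1/4 / 20
H = 3025/4 / 20
H = 605/16 m

605/16 m


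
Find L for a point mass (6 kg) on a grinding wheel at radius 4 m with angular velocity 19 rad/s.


Given: m = 6 kg, r = 4 m, omega = 19 rad/s
For a point mass: I = m*r^2
I = 6*4^2 = 6*16 = 96
L = I*omega = 96*19
L = 1824 kg*m^2/s

1824 kg*m^2/s


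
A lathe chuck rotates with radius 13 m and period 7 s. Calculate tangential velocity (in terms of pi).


Given: radius r = 13 m, period T = 7 s
Using v = 2*pi*r / T
v = 2*pi*13 / 7
v = 26*pi / 7
v = 26/7*pi m/s

26/7*pi m/s


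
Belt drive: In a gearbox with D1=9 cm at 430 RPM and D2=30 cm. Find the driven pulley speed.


Given: D1 = 9 cm, w1 = 430 RPM, D2 = 30 cm
Using D1*w1 = D2*w2
w2 = D1*w1 / D2
w2 = 9*430 / 30
w2 = 3870 / 30
w2 = 129 RPM

129 RPM


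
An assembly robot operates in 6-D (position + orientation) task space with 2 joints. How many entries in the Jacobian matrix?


Given: task space dimension = 6, joints = 2
Jacobian is a 6 x 2 matrix
Total entries = rows * columns
Total = 6 * 2
Total = 12

12


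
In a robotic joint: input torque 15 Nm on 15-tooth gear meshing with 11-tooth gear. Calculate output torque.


Given: N1 = 15, N2 = 11, T1 = 15 Nm
Using T2/T1 = N2/N1
T2 = T1 * N2 / N1
T2 = 15 * 11 / 15
T2 = 165 / 15
T2 = 11 Nm

11 Nm


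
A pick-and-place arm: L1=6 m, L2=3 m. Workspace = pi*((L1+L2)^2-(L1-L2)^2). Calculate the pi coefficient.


Given: L1 = 6, L2 = 3
(L1+L2)^2 = (9)^2 = 81
(L1-L2)^2 = (3)^2 = 9
Difference = 81 - 9 = 72
This equals 4*L1*L2 = 4*6*3 = 72
Workspace area = 72*pi

72


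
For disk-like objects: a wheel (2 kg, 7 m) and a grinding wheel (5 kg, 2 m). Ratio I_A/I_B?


Given: M1=2 kg, R1=7 m, M2=5 kg, R2=2 m
For a disk: I = (1/2)*M*R^2, so I_A/I_B = (M1*R1^2)/(M2*R2^2)
M1*R1^2 = 2*49 = 98
M2*R2^2 = 5*4 = 20
I_A/I_B = 98/20 = 49/10

49/10


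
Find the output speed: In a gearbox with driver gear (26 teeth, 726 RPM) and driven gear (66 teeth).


Given: N1 = 26 teeth, w1 = 726 RPM, N2 = 66 teeth
Using N1*w1 = N2*w2
w2 = N1*w1 / N2
w2 = 26*726 / 66
w2 = 18876 / 66
w2 = 286 RPM

286 RPM


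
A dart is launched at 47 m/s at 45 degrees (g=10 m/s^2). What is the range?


Given: v0 = 47 m/s, theta = 45 deg, g = 10 m/s^2
sin(2*45) = sin(90) = 1
Using R = v0^2 * sin(2*theta) / g
R = 47^2 * 1 / 10
R = 2209 / 10
R = 2209/10 m

2209/10 m


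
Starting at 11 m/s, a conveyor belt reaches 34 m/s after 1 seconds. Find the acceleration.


Given: initial velocity v0 = 11 m/s, final velocity v = 34 m/s, time t = 1 s
Using a = (v - v0) / t
a = (34 - 11) / 1
a = 23 / 1
a = 23 m/s^2

23 m/s^2


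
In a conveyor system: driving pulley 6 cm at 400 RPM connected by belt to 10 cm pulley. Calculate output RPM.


Given: D1 = 6 cm, w1 = 400 RPM, D2 = 10 cm
Using D1*w1 = D2*w2
w2 = D1*w1 / D2
w2 = 6*400 / 10
w2 = 2400 / 10
w2 = 240 RPM

240 RPM


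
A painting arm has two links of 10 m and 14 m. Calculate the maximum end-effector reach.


Given: L1 = 10 m, L2 = 14 m
For a 2-link planar arm, max reach = L1 + L2 (fully extended)
Max reach = 10 + 14
Max reach = 24 m

24 m


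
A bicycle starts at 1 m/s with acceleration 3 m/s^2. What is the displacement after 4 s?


Given: v0 = 1 m/s, a = 3 m/s^2, t = 4 s
Using s = v0*t + (1/2)*a*t^2
s = 1*4 + (1/2)*3*4^2
s = 4 + (1/2)*48
s = 4 + 24
s = 28

28 m


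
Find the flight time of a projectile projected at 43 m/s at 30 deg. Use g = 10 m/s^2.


Given: v0 = 43 m/s, theta = 30 deg, g = 10 m/s^2
sin(30) = 1/2
Using T = 2*v0*sin(theta) / g
T = 2*43*1/2 / 10
T = 43 / 10
T = 43/10 s

43/10 s


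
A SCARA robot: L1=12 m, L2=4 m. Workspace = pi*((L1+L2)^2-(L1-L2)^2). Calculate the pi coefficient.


Given: L1 = 12, L2 = 4
(L1+L2)^2 = (16)^2 = 256
(L1-L2)^2 = (8)^2 = 64
Difference = 256 - 64 = 192
This equals 4*L1*L2 = 4*12*4 = 192
Workspace area = 192*pi

192


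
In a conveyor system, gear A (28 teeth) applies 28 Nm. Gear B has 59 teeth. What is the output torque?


Given: N1 = 28, N2 = 59, T1 = 28 Nm
Using T2/T1 = N2/N1
T2 = T1 * N2 / N1
T2 = 28 * 59 / 28
T2 = 1652 / 28
T2 = 59 Nm

59 Nm


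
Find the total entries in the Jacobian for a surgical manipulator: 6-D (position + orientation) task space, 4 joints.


Given: task space dimension = 6, joints = 4
Jacobian is a 6 x 4 matrix
Total entries = rows * columns
Total = 6 * 4
Total = 24

24


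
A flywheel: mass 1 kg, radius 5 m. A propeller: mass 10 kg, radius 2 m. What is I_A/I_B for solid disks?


Given: M1=1 kg, R1=5 m, M2=10 kg, R2=2 m
For a disk: I = (1/2)*M*R^2, so I_A/I_B = (M1*R1^2)/(M2*R2^2)
M1*R1^2 = 1*25 = 25
M2*R2^2 = 10*4 = 40
I_A/I_B = 25/40 = 5/8

5/8


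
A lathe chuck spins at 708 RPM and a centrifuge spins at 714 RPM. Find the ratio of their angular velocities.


Given: RPM_A = 708, RPM_B = 714
omega = 2*pi*RPM/60, so omega_A/omega_B = RPM_A / RPM_B
omega_A/omega_B = 708 / 714
omega_A/omega_B = 118/119

118/119


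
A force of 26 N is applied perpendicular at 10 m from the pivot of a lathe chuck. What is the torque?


Given: F = 26 N, r = 10 m, angle = 90 deg (perpendicular)
Using tau = F * r * sin(90)
sin(90) = 1
tau = 26 * 10 * 1
tau = 260 Nm

260 Nm


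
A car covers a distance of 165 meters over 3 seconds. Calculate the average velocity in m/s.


Given: distance d = 165 m, time t = 3 s
Using v = d / t
v = 165 / 3
v = 55 m/s

55 m/s


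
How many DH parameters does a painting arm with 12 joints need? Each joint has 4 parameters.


Given: 12 joints, 4 DH parameters per joint (d, theta, a, alpha)
Total DH parameters = number_of_joints * 4
Total = 12 * 4
Total = 48

48


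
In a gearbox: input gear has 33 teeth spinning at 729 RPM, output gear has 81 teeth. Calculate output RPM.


Given: N1 = 33 teeth, w1 = 729 RPM, N2 = 81 teeth
Using N1*w1 = N2*w2
w2 = N1*w1 / N2
w2 = 33*729 / 81
w2 = 24057 / 81
w2 = 297 RPM

297 RPM


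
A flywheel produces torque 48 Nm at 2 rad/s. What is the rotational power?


Given: tau = 48 Nm, omega = 2 rad/s
Using P = tau * omega
P = 48 * 2
P = 96 W

96 W


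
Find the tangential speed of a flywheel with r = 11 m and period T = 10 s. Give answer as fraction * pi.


Given: radius r = 11 m, period T = 10 s
Using v = 2*pi*r / T
v = 2*pi*11 / 10
v = 22*pi / 10
v = 11/5*pi m/s

11/5*pi m/s


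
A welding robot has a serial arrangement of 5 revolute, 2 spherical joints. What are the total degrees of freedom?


Given: serial robot with 5 revolute, 2 spherical joints
DOF contribution per joint type: revolute=1, prismatic=1, spherical=3, fixed=0
DOF = 5*1 + 2*3
DOF = 11

11


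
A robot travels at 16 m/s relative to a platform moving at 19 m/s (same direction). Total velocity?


Given: object velocity = 16 m/s, platform velocity = 19 m/s (same direction)
Using classical velocity addition: v_total = v_object + v_platform
v_total = 16 + 19
v_total = 35 m/s

35 m/s


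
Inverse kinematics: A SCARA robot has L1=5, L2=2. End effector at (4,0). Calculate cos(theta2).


Given: L1 = 5, L2 = 2, target (x, y) = (4, 0)
Using cos(theta2) = (x^2 + y^2 - L1^2 - L2^2) / (2*L1*L2)
x^2 + y^2 = 4^2 + 0 = 16
L1^2 + L2^2 = 25 + 4 = 29
Numerator = 16 - 29 = -13
Denominator = 2*5*2 = 20
cos(theta2) = -13/20 = -13/20

-13/20


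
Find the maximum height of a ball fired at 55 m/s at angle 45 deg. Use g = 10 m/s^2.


Given: v0 = 55 m/s, theta = 45 deg, g = 10 m/s^2
sin^2(45) = 1/2
Using H = v0^2 * sin^2(theta) / (2*g)
H = 55^2 * 1/2 / (2*10)
H = 3025 * 1/2 / 20
H = 3025/2 / 20
H = 605/8 m

605/8 m


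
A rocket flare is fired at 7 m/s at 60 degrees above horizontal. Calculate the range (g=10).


Given: v0 = 7 m/s, theta = 60 deg, g = 10 m/s^2
sin(2*60) = sin(120) = sqrt(3)/2
Using R = v0^2 * sin(2*theta) / g
R = 7^2 * (sqrt(3)/2) / 10
R = 49 * sqrt(3) / 20
R = 49/20*sqrt(3) m

49/20*sqrt(3) m


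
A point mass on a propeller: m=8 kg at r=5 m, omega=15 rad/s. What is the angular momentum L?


Given: m = 8 kg, r = 5 m, omega = 15 rad/s
For a point mass: I = m*r^2
I = 8*5^2 = 8*25 = 200
L = I*omega = 200*15
L = 3000 kg*m^2/s

3000 kg*m^2/s


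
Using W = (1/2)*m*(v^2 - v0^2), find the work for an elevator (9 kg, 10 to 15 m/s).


Given: m = 9 kg, v0 = 10 m/s, v = 15 m/s
Using W = (1/2)*m*(v^2 - v0^2)
v^2 = 15^2 = 225
v0^2 = 10^2 = 100
v^2 - v0^2 = 225 - 100 = 125
W = (1/2)*9*125 = 1125/2 J

1125/2 J


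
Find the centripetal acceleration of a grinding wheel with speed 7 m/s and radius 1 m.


Given: v = 7 m/s, r = 1 m
Using a_c = v^2 / r
a_c = 7^2 / 1
a_c = 49 / 1
a_c = 49 m/s^2

49 m/s^2


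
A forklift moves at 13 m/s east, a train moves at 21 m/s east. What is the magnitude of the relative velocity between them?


Given: v_A = 13 m/s east, v_B = 21 m/s east
Both move in the same direction; relative speed = |v_A - v_B|
|13 - 21| = |-8|
= 8 m/s

8 m/s


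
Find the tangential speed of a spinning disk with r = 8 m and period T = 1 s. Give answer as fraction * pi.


Given: radius r = 8 m, period T = 1 s
Using v = 2*pi*r / T
v = 2*pi*8 / 1
v = 16*pi / 1
v = 16*pi m/s

16*pi m/s


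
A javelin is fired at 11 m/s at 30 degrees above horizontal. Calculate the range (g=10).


Given: v0 = 11 m/s, theta = 30 deg, g = 10 m/s^2
sin(2*30) = sin(60) = sqrt(3)/2
Using R = v0^2 * sin(2*theta) / g
R = 11^2 * (sqrt(3)/2) / 10
R = 121 * sqrt(3) / 20
R = 121/20*sqrt(3) m

121/20*sqrt(3) m


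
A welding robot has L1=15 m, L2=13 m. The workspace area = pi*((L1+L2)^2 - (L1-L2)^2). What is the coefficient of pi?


Given: L1 = 15, L2 = 13
(L1+L2)^2 = (28)^2 = 784
(L1-L2)^2 = (2)^2 = 4
Difference = 784 - 4 = 780
This equals 4*L1*L2 = 4*15*13 = 780
Workspace area = 780*pi

780


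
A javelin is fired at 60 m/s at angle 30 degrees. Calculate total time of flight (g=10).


Given: v0 = 60 m/s, theta = 30 deg, g = 10 m/s^2
sin(30) = 1/2
Using T = 2*v0*sin(theta) / g
T = 2*60*1/2 / 10
T = 60 / 10
T = 6 s

6 s


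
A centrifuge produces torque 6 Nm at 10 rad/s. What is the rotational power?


Given: tau = 6 Nm, omega = 10 rad/s
Using P = tau * omega
P = 6 * 10
P = 60 W

60 W


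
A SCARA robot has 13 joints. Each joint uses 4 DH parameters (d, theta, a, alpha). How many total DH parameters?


Given: 13 joints, 4 DH parameters per joint (d, theta, a, alpha)
Total DH parameters = number_of_joints * 4
Total = 13 * 4
Total = 52

52


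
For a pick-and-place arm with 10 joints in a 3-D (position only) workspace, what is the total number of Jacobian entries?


Given: task space dimension = 3, joints = 10
Jacobian is a 3 x 10 matrix
Total entries = rows * columns
Total = 3 * 10
Total = 30

30


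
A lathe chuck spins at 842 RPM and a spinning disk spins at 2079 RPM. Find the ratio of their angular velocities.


Given: RPM_A = 842, RPM_B = 2079
omega = 2*pi*RPM/60, so omega_A/omega_B = RPM_A / RPM_B
omega_A/omega_B = 842 / 2079
omega_A/omega_B = 842/2079

842/2079


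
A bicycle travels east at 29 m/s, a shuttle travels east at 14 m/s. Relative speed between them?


Given: v_A = 29 m/s east, v_B = 14 m/s east
Both move in the same direction; relative speed = |v_A - v_B|
|29 - 14| = |15|
= 15 m/s

15 m/s


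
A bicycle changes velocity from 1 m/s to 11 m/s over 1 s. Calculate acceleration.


Given: initial velocity v0 = 1 m/s, final velocity v = 11 m/s, time t = 1 s
Using a = (v - v0) / t
a = (11 - 1) / 1
a = 10 / 1
a = 10 m/s^2

10 m/s^2


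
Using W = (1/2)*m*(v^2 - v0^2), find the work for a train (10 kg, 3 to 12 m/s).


Given: m = 10 kg, v0 = 3 m/s, v = 12 m/s
Using W = (1/2)*m*(v^2 - v0^2)
v^2 = 12^2 = 144
v0^2 = 3^2 = 9
v^2 - v0^2 = 144 - 9 = 135
W = (1/2)*10*135 = 675 J

675 J


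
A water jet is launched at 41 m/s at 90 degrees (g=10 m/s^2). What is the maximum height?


Given: v0 = 41 m/s, theta = 90 deg, g = 10 m/s^2
sin^2(90) = 1
Using H = v0^2 * sin^2(theta) / (2*g)
H = 41^2 * 1 / (2*10)
H = 1681 * 1 / 20
H = 1681 / 20
H = 1681/20 m

1681/20 m


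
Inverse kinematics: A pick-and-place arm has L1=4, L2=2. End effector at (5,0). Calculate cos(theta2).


Given: L1 = 4, L2 = 2, target (x, y) = (5, 0)
Using cos(theta2) = (x^2 + y^2 - L1^2 - L2^2) / (2*L1*L2)
x^2 + y^2 = 5^2 + 0 = 25
L1^2 + L2^2 = 16 + 4 = 20
Numerator = 25 - 20 = 5
Denominator = 2*4*2 = 16
cos(theta2) = 5/16 = 5/16

5/16
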